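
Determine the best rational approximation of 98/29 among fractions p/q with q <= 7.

17/5

Expand x = 98/29 as a continued fraction with the Euclidean algorithm:
  98 = 3*29 + 11, so a_0 = 3.
  29 = 2*11 + 7, so a_1 = 2.
  11 = 1*7 + 4, so a_2 = 1.
  7 = 1*4 + 3, so a_3 = 1.
  4 = 1*3 + 1, so a_4 = 1.
  3 = 3*1 + 0, so a_5 = 3.
so x = [3; 2, 1, 1, 1, 3].
Convergents (p_i = a_i*p_{i-1} + p_{i-2}, q_i = a_i*q_{i-1} + q_{i-2} with p_{-2}=0, p_{-1}=1, q_{-2}=1, q_{-1}=0), until the denominator exceeds 7:
  i=0: a_0=3, p_0 = 3*1 + 0 = 3, q_0 = 3*0 + 1 = 1.
  i=1: a_1=2, p_1 = 2*3 + 1 = 7, q_1 = 2*1 + 0 = 2.
  i=2: a_2=1, p_2 = 1*7 + 3 = 10, q_2 = 1*2 + 1 = 3.
  i=3: a_3=1, p_3 = 1*10 + 7 = 17, q_3 = 1*3 + 2 = 5.
  i=4: a_4=1, p_4 = 1*17 + 10 = 27, q_4 = 1*5 + 3 = 8.
q_4 = 8 > 7, so the last convergent with denominator <= 7 is p_3/q_3 = 17/5.
The closest fraction with denominator <= 7 is either p_3/q_3 or the intermediate fraction (k*p_3 + p_2)/(k*q_3 + q_2) with the largest k >= 1 whose denominator stays <= 7; these approach x as k grows, and every other convergent or intermediate fraction in range is farther away.
Largest k: floor((7 - q_2)/q_3) = floor((7 - 3)/5) = 0.
Since k = 0, no intermediate fraction beyond p_3/q_3 has denominator <= 7, so the convergent 17/5 is the closest (its error is |98*5 - 17*29|/(29*5) = 3/145).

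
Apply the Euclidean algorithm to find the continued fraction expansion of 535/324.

Run the Euclidean algorithm on 535 and 324; the successive quotients are the partial quotients a_0, a_1, ... (each step inverts the fractional part left over by the previous one):
  535 = 1*324 + 211, so a_0 = 1.
  324 = 1*211 + 113, so a_1 = 1.
  211 = 1*113 + 98, so a_2 = 1.
  113 = 1*98 + 15, so a_3 = 1.
  98 = 6*15 + 8, so a_4 = 6.
  15 = 1*8 + 7, so a_5 = 1.
  8 = 1*7 + 1, so a_6 = 1.
  7 = 7*1 + 0, so a_7 = 7.
The remainder reaches 0 after 8 divisions, so the expansion has 8 partial quotients, read off in order.

[1; 1, 1, 1, 6, 1, 1, 7]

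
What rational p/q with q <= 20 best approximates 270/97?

Expand x = 270/97 as a continued fraction with the Euclidean algorithm:
  270 = 2*97 + 76, so a_0 = 2.
  97 = 1*76 + 21, so a_1 = 1.
  76 = 3*21 + 13, so a_2 = 3.
  21 = 1*13 + 8, so a_3 = 1.
  13 = 1*8 + 5, so a_4 = 1.
  8 = 1*5 + 3, so a_5 = 1.
  5 = 1*3 + 2, so a_6 = 1.
  3 = 1*2 + 1, so a_7 = 1.
  2 = 2*1 + 0, so a_8 = 2.
so x = [2; 1, 3, 1, 1, 1, 1, 1, 2].
Convergents (p_i = a_i*p_{i-1} + p_{i-2}, q_i = a_i*q_{i-1} + q_{i-2} with p_{-2}=0, p_{-1}=1, q_{-2}=1, q_{-1}=0), until the denominator exceeds 20:
  i=0: a_0=2, p_0 = 2*1 + 0 = 2, q_0 = 2*0 + 1 = 1.
  i=1: a_1=1, p_1 = 1*2 + 1 = 3, q_1 = 1*1 + 0 = 1.
  i=2: a_2=3, p_2 = 3*3 + 2 = 11, q_2 = 3*1 + 1 = 4.
  i=3: a_3=1, p_3 = 1*11 + 3 = 14, q_3 = 1*4 + 1 = 5.
  i=4: a_4=1, p_4 = 1*14 + 11 = 25, q_4 = 1*5 + 4 = 9.
  i=5: a_5=1, p_5 = 1*25 + 14 = 39, q_5 = 1*9 + 5 = 14.
  i=6: a_6=1, p_6 = 1*39 + 25 = 64, q_6 = 1*14 + 9 = 23.
q_6 = 23 > 20, so the last convergent with denominator <= 20 is p_5/q_5 = 39/14.
The closest fraction with denominator <= 20 is either p_5/q_5 or the intermediate fraction (k*p_5 + p_4)/(k*q_5 + q_4) with the largest k >= 1 whose denominator stays <= 20; these approach x as k grows, and every other convergent or intermediate fraction in range is farther away.
Largest k: floor((20 - q_4)/q_5) = floor((20 - 9)/14) = 0.
Since k = 0, no intermediate fraction beyond p_5/q_5 has denominator <= 20, so the convergent 39/14 is the closest (its error is |270*14 - 39*97|/(97*14) = 3/1358).

39/14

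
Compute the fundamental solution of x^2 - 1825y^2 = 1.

(x, y) = (2281249, 53400)

First expand sqrt(1825) as a continued fraction. With x_i = (sqrt(1825) + m_i)/d_i and (m_0, d_0) = (0, 1): a_0 = floor(sqrt(1825)) = 42, since 42^2 = 1764 <= 1825 < 1849 = 43^2.
Iterate m_{i+1} = d_i*a_i - m_i, d_{i+1} = (1825 - m_{i+1}^2)/d_i, a_{i+1} = floor((a_0 + m_{i+1})/d_{i+1}):
  m_1 = 1*42 - 0 = 42, d_1 = (1825 - 42^2)/1 = 61/1 = 61, a_1 = floor((42 + 42)/61) = 1.
  m_2 = 61*1 - 42 = 19, d_2 = (1825 - 19^2)/61 = 1464/61 = 24, a_2 = floor((42 + 19)/24) = 2.
  m_3 = 24*2 - 19 = 29, d_3 = (1825 - 29^2)/24 = 984/24 = 41, a_3 = floor((42 + 29)/41) = 1.
  m_4 = 41*1 - 29 = 12, d_4 = (1825 - 12^2)/41 = 1681/41 = 41, a_4 = floor((42 + 12)/41) = 1.
  m_5 = 41*1 - 12 = 29, d_5 = (1825 - 29^2)/41 = 984/41 = 24, a_5 = floor((42 + 29)/24) = 2.
  m_6 = 24*2 - 29 = 19, d_6 = (1825 - 19^2)/24 = 1464/24 = 61, a_6 = floor((42 + 19)/61) = 1.
  m_7 = 61*1 - 19 = 42, d_7 = (1825 - 42^2)/61 = 61/61 = 1, a_7 = floor((42 + 42)/1) = 84.
  m_8 = 1*84 - 42 = 42, d_8 = (1825 - 42^2)/1 = 61/1 = 61: (m_8, d_8) = (m_1, d_1) = (42, 61), so from here the quotients repeat a_1, ..., a_7; the period length is 7.
So sqrt(1825) = [42; (1, 2, 1, 1, 2, 1, 84)] with period length k = 7.
k is odd, so (p_{k-1}, q_{k-1}) only solves x^2 - 1825y^2 = -1 and the fundamental solution of x^2 - 1825y^2 = 1 is (p_{2k-1}, q_{2k-1}) = (p_13, q_13); compute convergents through index 13, running through the period twice.
Convergents (p_i = a_i*p_{i-1} + p_{i-2}, q_i = a_i*q_{i-1} + q_{i-2} with p_{-2}=0, p_{-1}=1, q_{-2}=1, q_{-1}=0):
  i=0: a_0=42, p_0 = 42*1 + 0 = 42, q_0 = 42*0 + 1 = 1.
  i=1: a_1=1, p_1 = 1*42 + 1 = 43, q_1 = 1*1 + 0 = 1.
  i=2: a_2=2, p_2 = 2*43 + 42 = 128, q_2 = 2*1 + 1 = 3.
  i=3: a_3=1, p_3 = 1*128 + 43 = 171, q_3 = 1*3 + 1 = 4.
  i=4: a_4=1, p_4 = 1*171 + 128 = 299, q_4 = 1*4 + 3 = 7.
  i=5: a_5=2, p_5 = 2*299 + 171 = 769, q_5 = 2*7 + 4 = 18.
  i=6: a_6=1, p_6 = 1*769 + 299 = 1068, q_6 = 1*18 + 7 = 25.
  i=7: a_7=84, p_7 = 84*1068 + 769 = 90481, q_7 = 84*25 + 18 = 2118.
  i=8: a_8=1, p_8 = 1*90481 + 1068 = 91549, q_8 = 1*2118 + 25 = 2143.
  i=9: a_9=2, p_9 = 2*91549 + 90481 = 273579, q_9 = 2*2143 + 2118 = 6404.
  i=10: a_10=1, p_10 = 1*273579 + 91549 = 365128, q_10 = 1*6404 + 2143 = 8547.
  i=11: a_11=1, p_11 = 1*365128 + 273579 = 638707, q_11 = 1*8547 + 6404 = 14951.
  i=12: a_12=2, p_12 = 2*638707 + 365128 = 1642542, q_12 = 2*14951 + 8547 = 38449.
  i=13: a_13=1, p_13 = 1*1642542 + 638707 = 2281249, q_13 = 1*38449 + 14951 = 53400.
Indeed p_6^2 - 1825*q_6^2 = 1140624 - 1140625 = -1, not +1.
Check: 2281249^2 - 1825*53400^2 = 5204097000001 - 5204097000000 = 1, so (x, y) = (2281249, 53400) solves the equation, and by the theorem it is the least positive solution.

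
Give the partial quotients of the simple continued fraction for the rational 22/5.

Run the Euclidean algorithm on 22 and 5; the successive quotients are the partial quotients a_0, a_1, ... (each step inverts the fractional part left over by the previous one):
  22 = 4*5 + 2, so a_0 = 4.
  5 = 2*2 + 1, so a_1 = 2.
  2 = 2*1 + 0, so a_2 = 2.
The remainder reaches 0 after 3 divisions, so the expansion has 3 partial quotients, read off in order.

[4; 2, 2]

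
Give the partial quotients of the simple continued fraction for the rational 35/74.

Run the Euclidean algorithm on 35 and 74; the successive quotients are the partial quotients a_0, a_1, ... (each step inverts the fractional part left over by the previous one):
  35 = 0*74 + 35, so a_0 = 0.
  74 = 2*35 + 4, so a_1 = 2.
  35 = 8*4 + 3, so a_2 = 8.
  4 = 1*3 + 1, so a_3 = 1.
  3 = 3*1 + 0, so a_4 = 3.
The remainder reaches 0 after 5 divisions, so the expansion has 5 partial quotients, read off in order.

[0; 2, 8, 1, 3]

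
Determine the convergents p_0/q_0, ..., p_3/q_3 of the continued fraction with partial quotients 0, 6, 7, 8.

0/1, 1/6, 7/43, 57/350

Using the convergent recurrence p_i = a_i*p_{i-1} + p_{i-2}, q_i = a_i*q_{i-1} + q_{i-2} with p_{-2}=0, p_{-1}=1, q_{-2}=1, q_{-1}=0:
  i=0: a_0=0, p_0 = 0*1 + 0 = 0, q_0 = 0*0 + 1 = 1.
  i=1: a_1=6, p_1 = 6*0 + 1 = 1, q_1 = 6*1 + 0 = 6.
  i=2: a_2=7, p_2 = 7*1 + 0 = 7, q_2 = 7*6 + 1 = 43.
  i=3: a_3=8, p_3 = 8*7 + 1 = 57, q_3 = 8*43 + 6 = 350.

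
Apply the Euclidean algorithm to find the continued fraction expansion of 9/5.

[1; 1, 4]

Run the Euclidean algorithm on 9 and 5; the successive quotients are the partial quotients a_0, a_1, ... (each step inverts the fractional part left over by the previous one):
  9 = 1*5 + 4, so a_0 = 1.
  5 = 1*4 + 1, so a_1 = 1.
  4 = 4*1 + 0, so a_2 = 4.
The remainder reaches 0 after 3 divisions, so the expansion has 3 partial quotients, read off in order.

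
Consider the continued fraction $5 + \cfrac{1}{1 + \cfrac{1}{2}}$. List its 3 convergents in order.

Using the convergent recurrence p_i = a_i*p_{i-1} + p_{i-2}, q_i = a_i*q_{i-1} + q_{i-2} with p_{-2}=0, p_{-1}=1, q_{-2}=1, q_{-1}=0:
  i=0: a_0=5, p_0 = 5*1 + 0 = 5, q_0 = 5*0 + 1 = 1.
  i=1: a_1=1, p_1 = 1*5 + 1 = 6, q_1 = 1*1 + 0 = 1.
  i=2: a_2=2, p_2 = 2*6 + 5 = 17, q_2 = 2*1 + 1 = 3.

5/1, 6/1, 17/3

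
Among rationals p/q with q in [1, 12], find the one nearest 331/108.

Expand x = 331/108 as a continued fraction with the Euclidean algorithm:
  331 = 3*108 + 7, so a_0 = 3.
  108 = 15*7 + 3, so a_1 = 15.
  7 = 2*3 + 1, so a_2 = 2.
  3 = 3*1 + 0, so a_3 = 3.
so x = [3; 15, 2, 3].
Convergents (p_i = a_i*p_{i-1} + p_{i-2}, q_i = a_i*q_{i-1} + q_{i-2} with p_{-2}=0, p_{-1}=1, q_{-2}=1, q_{-1}=0), until the denominator exceeds 12:
  i=0: a_0=3, p_0 = 3*1 + 0 = 3, q_0 = 3*0 + 1 = 1.
  i=1: a_1=15, p_1 = 15*3 + 1 = 46, q_1 = 15*1 + 0 = 15.
q_1 = 15 > 12, so the last convergent with denominator <= 12 is p_0/q_0 = 3/1.
The closest fraction with denominator <= 12 is either p_0/q_0 or the intermediate fraction (k*p_0 + p_{-1})/(k*q_0 + q_{-1}) with the largest k >= 1 whose denominator stays <= 12; these approach x as k grows, and every other convergent or intermediate fraction in range is farther away.
Largest k: floor((12 - q_{-1})/q_0) = floor((12 - 0)/1) = 12 (using the seeds p_{-1} = 1, q_{-1} = 0).
That gives (12*3 + 1)/(12*1 + 0) = 37/12.
Compare the errors: |x - 3/1| = |331*1 - 3*108|/(108*1) = 7/108, and |x - 37/12| = |331*12 - 37*108|/(108*12) = 24/1296.
Cross-multiplying, 24*108 = 2592 < 9072 = 7*1296, so 24/1296 is smaller: the intermediate fraction 37/12 is closer to x than 3/1.

37/12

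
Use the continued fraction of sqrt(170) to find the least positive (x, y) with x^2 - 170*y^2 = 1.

(x, y) = (339, 26)

First expand sqrt(170) as a continued fraction. With x_i = (sqrt(170) + m_i)/d_i and (m_0, d_0) = (0, 1): a_0 = floor(sqrt(170)) = 13, since 13^2 = 169 <= 170 < 196 = 14^2.
Iterate m_{i+1} = d_i*a_i - m_i, d_{i+1} = (170 - m_{i+1}^2)/d_i, a_{i+1} = floor((a_0 + m_{i+1})/d_{i+1}):
  m_1 = 1*13 - 0 = 13, d_1 = (170 - 13^2)/1 = 1/1 = 1, a_1 = floor((13 + 13)/1) = 26.
  m_2 = 1*26 - 13 = 13, d_2 = (170 - 13^2)/1 = 1/1 = 1: (m_2, d_2) = (m_1, d_1) = (13, 1), so from here the quotient a_1 repeats; the period length is 1.
So sqrt(170) = [13; (26)] with period length k = 1.
k is odd, so (p_{k-1}, q_{k-1}) only solves x^2 - 170y^2 = -1 and the fundamental solution of x^2 - 170y^2 = 1 is (p_{2k-1}, q_{2k-1}) = (p_1, q_1); compute convergents through index 1, running through the period twice.
Convergents (p_i = a_i*p_{i-1} + p_{i-2}, q_i = a_i*q_{i-1} + q_{i-2} with p_{-2}=0, p_{-1}=1, q_{-2}=1, q_{-1}=0):
  i=0: a_0=13, p_0 = 13*1 + 0 = 13, q_0 = 13*0 + 1 = 1.
  i=1: a_1=26, p_1 = 26*13 + 1 = 339, q_1 = 26*1 + 0 = 26.
Indeed p_0^2 - 170*q_0^2 = 169 - 170 = -1, not +1.
Check: 339^2 - 170*26^2 = 114921 - 114920 = 1, so (x, y) = (339, 26) solves the equation, and by the theorem it is the least positive solution.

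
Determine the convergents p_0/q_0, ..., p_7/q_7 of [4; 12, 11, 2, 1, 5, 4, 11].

4/1, 49/12, 543/133, 1135/278, 1678/411, 9525/2333, 39778/9743, 447083/109506

Using the convergent recurrence p_i = a_i*p_{i-1} + p_{i-2}, q_i = a_i*q_{i-1} + q_{i-2} with p_{-2}=0, p_{-1}=1, q_{-2}=1, q_{-1}=0:
  i=0: a_0=4, p_0 = 4*1 + 0 = 4, q_0 = 4*0 + 1 = 1.
  i=1: a_1=12, p_1 = 12*4 + 1 = 49, q_1 = 12*1 + 0 = 12.
  i=2: a_2=11, p_2 = 11*49 + 4 = 543, q_2 = 11*12 + 1 = 133.
  i=3: a_3=2, p_3 = 2*543 + 49 = 1135, q_3 = 2*133 + 12 = 278.
  i=4: a_4=1, p_4 = 1*1135 + 543 = 1678, q_4 = 1*278 + 133 = 411.
  i=5: a_5=5, p_5 = 5*1678 + 1135 = 9525, q_5 = 5*411 + 278 = 2333.
  i=6: a_6=4, p_6 = 4*9525 + 1678 = 39778, q_6 = 4*2333 + 411 = 9743.
  i=7: a_7=11, p_7 = 11*39778 + 9525 = 447083, q_7 = 11*9743 + 2333 = 109506.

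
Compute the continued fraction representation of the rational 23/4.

[5; 1, 3]

Run the Euclidean algorithm on 23 and 4; the successive quotients are the partial quotients a_0, a_1, ... (each step inverts the fractional part left over by the previous one):
  23 = 5*4 + 3, so a_0 = 5.
  4 = 1*3 + 1, so a_1 = 1.
  3 = 3*1 + 0, so a_2 = 3.
The remainder reaches 0 after 3 divisions, so the expansion has 3 partial quotients, read off in order.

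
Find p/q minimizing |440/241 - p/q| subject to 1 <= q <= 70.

115/63

Expand x = 440/241 as a continued fraction with the Euclidean algorithm:
  440 = 1*241 + 199, so a_0 = 1.
  241 = 1*199 + 42, so a_1 = 1.
  199 = 4*42 + 31, so a_2 = 4.
  42 = 1*31 + 11, so a_3 = 1.
  31 = 2*11 + 9, so a_4 = 2.
  11 = 1*9 + 2, so a_5 = 1.
  9 = 4*2 + 1, so a_6 = 4.
  2 = 2*1 + 0, so a_7 = 2.
so x = [1; 1, 4, 1, 2, 1, 4, 2].
Convergents (p_i = a_i*p_{i-1} + p_{i-2}, q_i = a_i*q_{i-1} + q_{i-2} with p_{-2}=0, p_{-1}=1, q_{-2}=1, q_{-1}=0), until the denominator exceeds 70:
  i=0: a_0=1, p_0 = 1*1 + 0 = 1, q_0 = 1*0 + 1 = 1.
  i=1: a_1=1, p_1 = 1*1 + 1 = 2, q_1 = 1*1 + 0 = 1.
  i=2: a_2=4, p_2 = 4*2 + 1 = 9, q_2 = 4*1 + 1 = 5.
  i=3: a_3=1, p_3 = 1*9 + 2 = 11, q_3 = 1*5 + 1 = 6.
  i=4: a_4=2, p_4 = 2*11 + 9 = 31, q_4 = 2*6 + 5 = 17.
  i=5: a_5=1, p_5 = 1*31 + 11 = 42, q_5 = 1*17 + 6 = 23.
  i=6: a_6=4, p_6 = 4*42 + 31 = 199, q_6 = 4*23 + 17 = 109.
q_6 = 109 > 70, so the last convergent with denominator <= 70 is p_5/q_5 = 42/23.
The closest fraction with denominator <= 70 is either p_5/q_5 or the intermediate fraction (k*p_5 + p_4)/(k*q_5 + q_4) with the largest k >= 1 whose denominator stays <= 70; these approach x as k grows, and every other convergent or intermediate fraction in range is farther away.
Largest k: floor((70 - q_4)/q_5) = floor((70 - 17)/23) = 2.
That gives (2*42 + 31)/(2*23 + 17) = 115/63.
Compare the errors: |x - 42/23| = |440*23 - 42*241|/(241*23) = 2/5543, and |x - 115/63| = |440*63 - 115*241|/(241*63) = 5/15183.
Cross-multiplying, 5*5543 = 27715 < 30366 = 2*15183, so 5/15183 is smaller: the intermediate fraction 115/63 is closer to x than 42/23.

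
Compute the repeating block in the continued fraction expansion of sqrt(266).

[16; (3, 4, 3, 32)]

Write x_i = (sqrt(266) + m_i)/d_i with (m_0, d_0) = (0, 1). a_0 = floor(sqrt(266)) = 16, since 16^2 = 256 <= 266 < 289 = 17^2.
Iterate m_{i+1} = d_i*a_i - m_i, d_{i+1} = (266 - m_{i+1}^2)/d_i, a_{i+1} = floor((a_0 + m_{i+1})/d_{i+1}):
  m_1 = 1*16 - 0 = 16, d_1 = (266 - 16^2)/1 = 10/1 = 10, a_1 = floor((16 + 16)/10) = 3.
  m_2 = 10*3 - 16 = 14, d_2 = (266 - 14^2)/10 = 70/10 = 7, a_2 = floor((16 + 14)/7) = 4.
  m_3 = 7*4 - 14 = 14, d_3 = (266 - 14^2)/7 = 70/7 = 10, a_3 = floor((16 + 14)/10) = 3.
  m_4 = 10*3 - 14 = 16, d_4 = (266 - 16^2)/10 = 10/10 = 1, a_4 = floor((16 + 16)/1) = 32.
  m_5 = 1*32 - 16 = 16, d_5 = (266 - 16^2)/1 = 10/1 = 10: (m_5, d_5) = (m_1, d_1) = (16, 10), so from here the quotients repeat a_1, ..., a_4; the period length is 4.
Hence the expansion of sqrt(266) is a_0 = 16 followed by the repeating block 3, 4, 3, 32 (period 4).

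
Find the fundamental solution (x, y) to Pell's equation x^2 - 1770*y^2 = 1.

First expand sqrt(1770) as a continued fraction. With x_i = (sqrt(1770) + m_i)/d_i and (m_0, d_0) = (0, 1): a_0 = floor(sqrt(1770)) = 42, since 42^2 = 1764 <= 1770 < 1849 = 43^2.
Iterate m_{i+1} = d_i*a_i - m_i, d_{i+1} = (1770 - m_{i+1}^2)/d_i, a_{i+1} = floor((a_0 + m_{i+1})/d_{i+1}):
  m_1 = 1*42 - 0 = 42, d_1 = (1770 - 42^2)/1 = 6/1 = 6, a_1 = floor((42 + 42)/6) = 14.
  m_2 = 6*14 - 42 = 42, d_2 = (1770 - 42^2)/6 = 6/6 = 1, a_2 = floor((42 + 42)/1) = 84.
  m_3 = 1*84 - 42 = 42, d_3 = (1770 - 42^2)/1 = 6/1 = 6: (m_3, d_3) = (m_1, d_1) = (42, 6), so from here the quotients repeat a_1, a_2; the period length is 2.
So sqrt(1770) = [42; (14, 84)] with period length k = 2.
k is even, so the fundamental solution of x^2 - 1770y^2 = 1 is (p_{k-1}, q_{k-1}) = (p_1, q_1); compute convergents through index 1.
Convergents (p_i = a_i*p_{i-1} + p_{i-2}, q_i = a_i*q_{i-1} + q_{i-2} with p_{-2}=0, p_{-1}=1, q_{-2}=1, q_{-1}=0):
  i=0: a_0=42, p_0 = 42*1 + 0 = 42, q_0 = 42*0 + 1 = 1.
  i=1: a_1=14, p_1 = 14*42 + 1 = 589, q_1 = 14*1 + 0 = 14.
Check: 589^2 - 1770*14^2 = 346921 - 346920 = 1, so (x, y) = (589, 14) solves the equation, and by the theorem it is the least positive solution.

(x, y) = (589, 14)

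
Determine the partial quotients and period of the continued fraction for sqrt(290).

[17; (34)]

Write x_i = (sqrt(290) + m_i)/d_i with (m_0, d_0) = (0, 1). a_0 = floor(sqrt(290)) = 17, since 17^2 = 289 <= 290 < 324 = 18^2.
Iterate m_{i+1} = d_i*a_i - m_i, d_{i+1} = (290 - m_{i+1}^2)/d_i, a_{i+1} = floor((a_0 + m_{i+1})/d_{i+1}):
  m_1 = 1*17 - 0 = 17, d_1 = (290 - 17^2)/1 = 1/1 = 1, a_1 = floor((17 + 17)/1) = 34.
  m_2 = 1*34 - 17 = 17, d_2 = (290 - 17^2)/1 = 1/1 = 1: (m_2, d_2) = (m_1, d_1) = (17, 1), so from here the quotient a_1 repeats; the period length is 1.
Hence the expansion of sqrt(290) is a_0 = 17 followed by the repeating block 34 (period 1).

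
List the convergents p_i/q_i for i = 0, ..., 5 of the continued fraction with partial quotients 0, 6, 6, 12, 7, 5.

0/1, 1/6, 6/37, 73/450, 517/3187, 2658/16385

Using the convergent recurrence p_i = a_i*p_{i-1} + p_{i-2}, q_i = a_i*q_{i-1} + q_{i-2} with p_{-2}=0, p_{-1}=1, q_{-2}=1, q_{-1}=0:
  i=0: a_0=0, p_0 = 0*1 + 0 = 0, q_0 = 0*0 + 1 = 1.
  i=1: a_1=6, p_1 = 6*0 + 1 = 1, q_1 = 6*1 + 0 = 6.
  i=2: a_2=6, p_2 = 6*1 + 0 = 6, q_2 = 6*6 + 1 = 37.
  i=3: a_3=12, p_3 = 12*6 + 1 = 73, q_3 = 12*37 + 6 = 450.
  i=4: a_4=7, p_4 = 7*73 + 6 = 517, q_4 = 7*450 + 37 = 3187.
  i=5: a_5=5, p_5 = 5*517 + 73 = 2658, q_5 = 5*3187 + 450 = 16385.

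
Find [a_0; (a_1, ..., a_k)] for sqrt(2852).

Write x_i = (sqrt(2852) + m_i)/d_i with (m_0, d_0) = (0, 1). a_0 = floor(sqrt(2852)) = 53, since 53^2 = 2809 <= 2852 < 2916 = 54^2.
Iterate m_{i+1} = d_i*a_i - m_i, d_{i+1} = (2852 - m_{i+1}^2)/d_i, a_{i+1} = floor((a_0 + m_{i+1})/d_{i+1}):
  m_1 = 1*53 - 0 = 53, d_1 = (2852 - 53^2)/1 = 43/1 = 43, a_1 = floor((53 + 53)/43) = 2.
  m_2 = 43*2 - 53 = 33, d_2 = (2852 - 33^2)/43 = 1763/43 = 41, a_2 = floor((53 + 33)/41) = 2.
  m_3 = 41*2 - 33 = 49, d_3 = (2852 - 49^2)/41 = 451/41 = 11, a_3 = floor((53 + 49)/11) = 9.
  m_4 = 11*9 - 49 = 50, d_4 = (2852 - 50^2)/11 = 352/11 = 32, a_4 = floor((53 + 50)/32) = 3.
  m_5 = 32*3 - 50 = 46, d_5 = (2852 - 46^2)/32 = 736/32 = 23, a_5 = floor((53 + 46)/23) = 4.
  m_6 = 23*4 - 46 = 46, d_6 = (2852 - 46^2)/23 = 736/23 = 32, a_6 = floor((53 + 46)/32) = 3.
  m_7 = 32*3 - 46 = 50, d_7 = (2852 - 50^2)/32 = 352/32 = 11, a_7 = floor((53 + 50)/11) = 9.
  m_8 = 11*9 - 50 = 49, d_8 = (2852 - 49^2)/11 = 451/11 = 41, a_8 = floor((53 + 49)/41) = 2.
  m_9 = 41*2 - 49 = 33, d_9 = (2852 - 33^2)/41 = 1763/41 = 43, a_9 = floor((53 + 33)/43) = 2.
  m_10 = 43*2 - 33 = 53, d_10 = (2852 - 53^2)/43 = 43/43 = 1, a_10 = floor((53 + 53)/1) = 106.
  m_11 = 1*106 - 53 = 53, d_11 = (2852 - 53^2)/1 = 43/1 = 43: (m_11, d_11) = (m_1, d_1) = (53, 43), so from here the quotients repeat a_1, ..., a_10; the period length is 10.
Hence the expansion of sqrt(2852) is a_0 = 53 followed by the repeating block 2, 2, 9, 3, 4, 3, 9, 2, 2, 106 (period 10).

[53; (2, 2, 9, 3, 4, 3, 9, 2, 2, 106)]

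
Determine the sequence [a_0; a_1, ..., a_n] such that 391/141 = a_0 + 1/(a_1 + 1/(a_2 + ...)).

Run the Euclidean algorithm on 391 and 141; the successive quotients are the partial quotients a_0, a_1, ... (each step inverts the fractional part left over by the previous one):
  391 = 2*141 + 109, so a_0 = 2.
  141 = 1*109 + 32, so a_1 = 1.
  109 = 3*32 + 13, so a_2 = 3.
  32 = 2*13 + 6, so a_3 = 2.
  13 = 2*6 + 1, so a_4 = 2.
  6 = 6*1 + 0, so a_5 = 6.
The remainder reaches 0 after 6 divisions, so the expansion has 6 partial quotients, read off in order.

[2; 1, 3, 2, 2, 6]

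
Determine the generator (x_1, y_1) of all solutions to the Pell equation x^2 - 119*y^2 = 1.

First expand sqrt(119) as a continued fraction. With x_i = (sqrt(119) + m_i)/d_i and (m_0, d_0) = (0, 1): a_0 = floor(sqrt(119)) = 10, since 10^2 = 100 <= 119 < 121 = 11^2.
Iterate m_{i+1} = d_i*a_i - m_i, d_{i+1} = (119 - m_{i+1}^2)/d_i, a_{i+1} = floor((a_0 + m_{i+1})/d_{i+1}):
  m_1 = 1*10 - 0 = 10, d_1 = (119 - 10^2)/1 = 19/1 = 19, a_1 = floor((10 + 10)/19) = 1.
  m_2 = 19*1 - 10 = 9, d_2 = (119 - 9^2)/19 = 38/19 = 2, a_2 = floor((10 + 9)/2) = 9.
  m_3 = 2*9 - 9 = 9, d_3 = (119 - 9^2)/2 = 38/2 = 19, a_3 = floor((10 + 9)/19) = 1.
  m_4 = 19*1 - 9 = 10, d_4 = (119 - 10^2)/19 = 19/19 = 1, a_4 = floor((10 + 10)/1) = 20.
  m_5 = 1*20 - 10 = 10, d_5 = (119 - 10^2)/1 = 19/1 = 19: (m_5, d_5) = (m_1, d_1) = (10, 19), so from here the quotients repeat a_1, ..., a_4; the period length is 4.
So sqrt(119) = [10; (1, 9, 1, 20)] with period length k = 4.
k is even, so the fundamental solution of x^2 - 119y^2 = 1 is (p_{k-1}, q_{k-1}) = (p_3, q_3); compute convergents through index 3.
Convergents (p_i = a_i*p_{i-1} + p_{i-2}, q_i = a_i*q_{i-1} + q_{i-2} with p_{-2}=0, p_{-1}=1, q_{-2}=1, q_{-1}=0):
  i=0: a_0=10, p_0 = 10*1 + 0 = 10, q_0 = 10*0 + 1 = 1.
  i=1: a_1=1, p_1 = 1*10 + 1 = 11, q_1 = 1*1 + 0 = 1.
  i=2: a_2=9, p_2 = 9*11 + 10 = 109, q_2 = 9*1 + 1 = 10.
  i=3: a_3=1, p_3 = 1*109 + 11 = 120, q_3 = 1*10 + 1 = 11.
Check: 120^2 - 119*11^2 = 14400 - 14399 = 1, so (x, y) = (120, 11) solves the equation, and by the theorem it is the least positive solution.

(x, y) = (120, 11)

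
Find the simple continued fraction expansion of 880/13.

Run the Euclidean algorithm on 880 and 13; the successive quotients are the partial quotients a_0, a_1, ... (each step inverts the fractional part left over by the previous one):
  880 = 67*13 + 9, so a_0 = 67.
  13 = 1*9 + 4, so a_1 = 1.
  9 = 2*4 + 1, so a_2 = 2.
  4 = 4*1 + 0, so a_3 = 4.
The remainder reaches 0 after 4 divisions, so the expansion has 4 partial quotients, read off in order.

[67; 1, 2, 4]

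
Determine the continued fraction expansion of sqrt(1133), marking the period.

Write x_i = (sqrt(1133) + m_i)/d_i with (m_0, d_0) = (0, 1). a_0 = floor(sqrt(1133)) = 33, since 33^2 = 1089 <= 1133 < 1156 = 34^2.
Iterate m_{i+1} = d_i*a_i - m_i, d_{i+1} = (1133 - m_{i+1}^2)/d_i, a_{i+1} = floor((a_0 + m_{i+1})/d_{i+1}):
  m_1 = 1*33 - 0 = 33, d_1 = (1133 - 33^2)/1 = 44/1 = 44, a_1 = floor((33 + 33)/44) = 1.
  m_2 = 44*1 - 33 = 11, d_2 = (1133 - 11^2)/44 = 1012/44 = 23, a_2 = floor((33 + 11)/23) = 1.
  m_3 = 23*1 - 11 = 12, d_3 = (1133 - 12^2)/23 = 989/23 = 43, a_3 = floor((33 + 12)/43) = 1.
  m_4 = 43*1 - 12 = 31, d_4 = (1133 - 31^2)/43 = 172/43 = 4, a_4 = floor((33 + 31)/4) = 16.
  m_5 = 4*16 - 31 = 33, d_5 = (1133 - 33^2)/4 = 44/4 = 11, a_5 = floor((33 + 33)/11) = 6.
  m_6 = 11*6 - 33 = 33, d_6 = (1133 - 33^2)/11 = 44/11 = 4, a_6 = floor((33 + 33)/4) = 16.
  m_7 = 4*16 - 33 = 31, d_7 = (1133 - 31^2)/4 = 172/4 = 43, a_7 = floor((33 + 31)/43) = 1.
  m_8 = 43*1 - 31 = 12, d_8 = (1133 - 12^2)/43 = 989/43 = 23, a_8 = floor((33 + 12)/23) = 1.
  m_9 = 23*1 - 12 = 11, d_9 = (1133 - 11^2)/23 = 1012/23 = 44, a_9 = floor((33 + 11)/44) = 1.
  m_10 = 44*1 - 11 = 33, d_10 = (1133 - 33^2)/44 = 44/44 = 1, a_10 = floor((33 + 33)/1) = 66.
  m_11 = 1*66 - 33 = 33, d_11 = (1133 - 33^2)/1 = 44/1 = 44: (m_11, d_11) = (m_1, d_1) = (33, 44), so from here the quotients repeat a_1, ..., a_10; the period length is 10.
Hence the expansion of sqrt(1133) is a_0 = 33 followed by the repeating block 1, 1, 1, 16, 6, 16, 1, 1, 1, 66 (period 10).

[33; (1, 1, 1, 16, 6, 16, 1, 1, 1, 66)]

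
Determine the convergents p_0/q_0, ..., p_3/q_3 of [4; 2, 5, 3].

Using the convergent recurrence p_i = a_i*p_{i-1} + p_{i-2}, q_i = a_i*q_{i-1} + q_{i-2} with p_{-2}=0, p_{-1}=1, q_{-2}=1, q_{-1}=0:
  i=0: a_0=4, p_0 = 4*1 + 0 = 4, q_0 = 4*0 + 1 = 1.
  i=1: a_1=2, p_1 = 2*4 + 1 = 9, q_1 = 2*1 + 0 = 2.
  i=2: a_2=5, p_2 = 5*9 + 4 = 49, q_2 = 5*2 + 1 = 11.
  i=3: a_3=3, p_3 = 3*49 + 9 = 156, q_3 = 3*11 + 2 = 35.

4/1, 9/2, 49/11, 156/35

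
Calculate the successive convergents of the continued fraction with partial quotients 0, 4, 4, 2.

0/1, 1/4, 4/17, 9/38

Using the convergent recurrence p_i = a_i*p_{i-1} + p_{i-2}, q_i = a_i*q_{i-1} + q_{i-2} with p_{-2}=0, p_{-1}=1, q_{-2}=1, q_{-1}=0:
  i=0: a_0=0, p_0 = 0*1 + 0 = 0, q_0 = 0*0 + 1 = 1.
  i=1: a_1=4, p_1 = 4*0 + 1 = 1, q_1 = 4*1 + 0 = 4.
  i=2: a_2=4, p_2 = 4*1 + 0 = 4, q_2 = 4*4 + 1 = 17.
  i=3: a_3=2, p_3 = 2*4 + 1 = 9, q_3 = 2*17 + 4 = 38.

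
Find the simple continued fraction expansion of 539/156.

Run the Euclidean algorithm on 539 and 156; the successive quotients are the partial quotients a_0, a_1, ... (each step inverts the fractional part left over by the previous one):
  539 = 3*156 + 71, so a_0 = 3.
  156 = 2*71 + 14, so a_1 = 2.
  71 = 5*14 + 1, so a_2 = 5.
  14 = 14*1 + 0, so a_3 = 14.
The remainder reaches 0 after 4 divisions, so the expansion has 4 partial quotients, read off in order.

[3; 2, 5, 14]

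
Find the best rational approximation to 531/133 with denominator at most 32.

4/1

Expand x = 531/133 as a continued fraction with the Euclidean algorithm:
  531 = 3*133 + 132, so a_0 = 3.
  133 = 1*132 + 1, so a_1 = 1.
  132 = 132*1 + 0, so a_2 = 132.
so x = [3; 1, 132].
Convergents (p_i = a_i*p_{i-1} + p_{i-2}, q_i = a_i*q_{i-1} + q_{i-2} with p_{-2}=0, p_{-1}=1, q_{-2}=1, q_{-1}=0), until the denominator exceeds 32:
  i=0: a_0=3, p_0 = 3*1 + 0 = 3, q_0 = 3*0 + 1 = 1.
  i=1: a_1=1, p_1 = 1*3 + 1 = 4, q_1 = 1*1 + 0 = 1.
  i=2: a_2=132, p_2 = 132*4 + 3 = 531, q_2 = 132*1 + 1 = 133.
q_2 = 133 > 32, so the last convergent with denominator <= 32 is p_1/q_1 = 4/1.
The closest fraction with denominator <= 32 is either p_1/q_1 or the intermediate fraction (k*p_1 + p_0)/(k*q_1 + q_0) with the largest k >= 1 whose denominator stays <= 32; these approach x as k grows, and every other convergent or intermediate fraction in range is farther away.
Largest k: floor((32 - q_0)/q_1) = floor((32 - 1)/1) = 31.
That gives (31*4 + 3)/(31*1 + 1) = 127/32.
Compare the errors: |x - 4/1| = |531*1 - 4*133|/(133*1) = 1/133, and |x - 127/32| = |531*32 - 127*133|/(133*32) = 101/4256.
Cross-multiplying, 1*4256 = 4256 < 13433 = 101*133, so 1/133 is smaller: the convergent 4/1 is closer to x than 127/32.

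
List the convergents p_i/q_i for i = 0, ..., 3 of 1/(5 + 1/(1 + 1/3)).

Using the convergent recurrence p_i = a_i*p_{i-1} + p_{i-2}, q_i = a_i*q_{i-1} + q_{i-2} with p_{-2}=0, p_{-1}=1, q_{-2}=1, q_{-1}=0:
  i=0: a_0=0, p_0 = 0*1 + 0 = 0, q_0 = 0*0 + 1 = 1.
  i=1: a_1=5, p_1 = 5*0 + 1 = 1, q_1 = 5*1 + 0 = 5.
  i=2: a_2=1, p_2 = 1*1 + 0 = 1, q_2 = 1*5 + 1 = 6.
  i=3: a_3=3, p_3 = 3*1 + 1 = 4, q_3 = 3*6 + 5 = 23.

0/1, 1/5, 1/6, 4/23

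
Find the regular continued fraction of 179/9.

[19; 1, 8]

Run the Euclidean algorithm on 179 and 9; the successive quotients are the partial quotients a_0, a_1, ... (each step inverts the fractional part left over by the previous one):
  179 = 19*9 + 8, so a_0 = 19.
  9 = 1*8 + 1, so a_1 = 1.
  8 = 8*1 + 0, so a_2 = 8.
The remainder reaches 0 after 3 divisions, so the expansion has 3 partial quotients, read off in order.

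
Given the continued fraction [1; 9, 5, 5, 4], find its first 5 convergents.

1/1, 10/9, 51/46, 265/239, 1111/1002

Using the convergent recurrence p_i = a_i*p_{i-1} + p_{i-2}, q_i = a_i*q_{i-1} + q_{i-2} with p_{-2}=0, p_{-1}=1, q_{-2}=1, q_{-1}=0:
  i=0: a_0=1, p_0 = 1*1 + 0 = 1, q_0 = 1*0 + 1 = 1.
  i=1: a_1=9, p_1 = 9*1 + 1 = 10, q_1 = 9*1 + 0 = 9.
  i=2: a_2=5, p_2 = 5*10 + 1 = 51, q_2 = 5*9 + 1 = 46.
  i=3: a_3=5, p_3 = 5*51 + 10 = 265, q_3 = 5*46 + 9 = 239.
  i=4: a_4=4, p_4 = 4*265 + 51 = 1111, q_4 = 4*239 + 46 = 1002.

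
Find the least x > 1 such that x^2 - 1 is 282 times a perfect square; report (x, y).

(x, y) = (2351, 140)

First expand sqrt(282) as a continued fraction. With x_i = (sqrt(282) + m_i)/d_i and (m_0, d_0) = (0, 1): a_0 = floor(sqrt(282)) = 16, since 16^2 = 256 <= 282 < 289 = 17^2.
Iterate m_{i+1} = d_i*a_i - m_i, d_{i+1} = (282 - m_{i+1}^2)/d_i, a_{i+1} = floor((a_0 + m_{i+1})/d_{i+1}):
  m_1 = 1*16 - 0 = 16, d_1 = (282 - 16^2)/1 = 26/1 = 26, a_1 = floor((16 + 16)/26) = 1.
  m_2 = 26*1 - 16 = 10, d_2 = (282 - 10^2)/26 = 182/26 = 7, a_2 = floor((16 + 10)/7) = 3.
  m_3 = 7*3 - 10 = 11, d_3 = (282 - 11^2)/7 = 161/7 = 23, a_3 = floor((16 + 11)/23) = 1.
  m_4 = 23*1 - 11 = 12, d_4 = (282 - 12^2)/23 = 138/23 = 6, a_4 = floor((16 + 12)/6) = 4.
  m_5 = 6*4 - 12 = 12, d_5 = (282 - 12^2)/6 = 138/6 = 23, a_5 = floor((16 + 12)/23) = 1.
  m_6 = 23*1 - 12 = 11, d_6 = (282 - 11^2)/23 = 161/23 = 7, a_6 = floor((16 + 11)/7) = 3.
  m_7 = 7*3 - 11 = 10, d_7 = (282 - 10^2)/7 = 182/7 = 26, a_7 = floor((16 + 10)/26) = 1.
  m_8 = 26*1 - 10 = 16, d_8 = (282 - 16^2)/26 = 26/26 = 1, a_8 = floor((16 + 16)/1) = 32.
  m_9 = 1*32 - 16 = 16, d_9 = (282 - 16^2)/1 = 26/1 = 26: (m_9, d_9) = (m_1, d_1) = (16, 26), so from here the quotients repeat a_1, ..., a_8; the period length is 8.
So sqrt(282) = [16; (1, 3, 1, 4, 1, 3, 1, 32)] with period length k = 8.
k is even, so the fundamental solution of x^2 - 282y^2 = 1 is (p_{k-1}, q_{k-1}) = (p_7, q_7); compute convergents through index 7.
Convergents (p_i = a_i*p_{i-1} + p_{i-2}, q_i = a_i*q_{i-1} + q_{i-2} with p_{-2}=0, p_{-1}=1, q_{-2}=1, q_{-1}=0):
  i=0: a_0=16, p_0 = 16*1 + 0 = 16, q_0 = 16*0 + 1 = 1.
  i=1: a_1=1, p_1 = 1*16 + 1 = 17, q_1 = 1*1 + 0 = 1.
  i=2: a_2=3, p_2 = 3*17 + 16 = 67, q_2 = 3*1 + 1 = 4.
  i=3: a_3=1, p_3 = 1*67 + 17 = 84, q_3 = 1*4 + 1 = 5.
  i=4: a_4=4, p_4 = 4*84 + 67 = 403, q_4 = 4*5 + 4 = 24.
  i=5: a_5=1, p_5 = 1*403 + 84 = 487, q_5 = 1*24 + 5 = 29.
  i=6: a_6=3, p_6 = 3*487 + 403 = 1864, q_6 = 3*29 + 24 = 111.
  i=7: a_7=1, p_7 = 1*1864 + 487 = 2351, q_7 = 1*111 + 29 = 140.
Check: 2351^2 - 282*140^2 = 5527201 - 5527200 = 1, so (x, y) = (2351, 140) solves the equation, and by the theorem it is the least positive solution.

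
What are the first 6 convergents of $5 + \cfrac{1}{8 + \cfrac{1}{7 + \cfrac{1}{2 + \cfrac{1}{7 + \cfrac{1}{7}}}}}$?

5/1, 41/8, 292/57, 625/122, 4667/911, 33294/6499

Using the convergent recurrence p_i = a_i*p_{i-1} + p_{i-2}, q_i = a_i*q_{i-1} + q_{i-2} with p_{-2}=0, p_{-1}=1, q_{-2}=1, q_{-1}=0:
  i=0: a_0=5, p_0 = 5*1 + 0 = 5, q_0 = 5*0 + 1 = 1.
  i=1: a_1=8, p_1 = 8*5 + 1 = 41, q_1 = 8*1 + 0 = 8.
  i=2: a_2=7, p_2 = 7*41 + 5 = 292, q_2 = 7*8 + 1 = 57.
  i=3: a_3=2, p_3 = 2*292 + 41 = 625, q_3 = 2*57 + 8 = 122.
  i=4: a_4=7, p_4 = 7*625 + 292 = 4667, q_4 = 7*122 + 57 = 911.
  i=5: a_5=7, p_5 = 7*4667 + 625 = 33294, q_5 = 7*911 + 122 = 6499.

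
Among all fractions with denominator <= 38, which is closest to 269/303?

8/9

Expand x = 269/303 as a continued fraction with the Euclidean algorithm:
  269 = 0*303 + 269, so a_0 = 0.
  303 = 1*269 + 34, so a_1 = 1.
  269 = 7*34 + 31, so a_2 = 7.
  34 = 1*31 + 3, so a_3 = 1.
  31 = 10*3 + 1, so a_4 = 10.
  3 = 3*1 + 0, so a_5 = 3.
so x = [0; 1, 7, 1, 10, 3].
Convergents (p_i = a_i*p_{i-1} + p_{i-2}, q_i = a_i*q_{i-1} + q_{i-2} with p_{-2}=0, p_{-1}=1, q_{-2}=1, q_{-1}=0), until the denominator exceeds 38:
  i=0: a_0=0, p_0 = 0*1 + 0 = 0, q_0 = 0*0 + 1 = 1.
  i=1: a_1=1, p_1 = 1*0 + 1 = 1, q_1 = 1*1 + 0 = 1.
  i=2: a_2=7, p_2 = 7*1 + 0 = 7, q_2 = 7*1 + 1 = 8.
  i=3: a_3=1, p_3 = 1*7 + 1 = 8, q_3 = 1*8 + 1 = 9.
  i=4: a_4=10, p_4 = 10*8 + 7 = 87, q_4 = 10*9 + 8 = 98.
q_4 = 98 > 38, so the last convergent with denominator <= 38 is p_3/q_3 = 8/9.
The closest fraction with denominator <= 38 is either p_3/q_3 or the intermediate fraction (k*p_3 + p_2)/(k*q_3 + q_2) with the largest k >= 1 whose denominator stays <= 38; these approach x as k grows, and every other convergent or intermediate fraction in range is farther away.
Largest k: floor((38 - q_2)/q_3) = floor((38 - 8)/9) = 3.
That gives (3*8 + 7)/(3*9 + 8) = 31/35.
Compare the errors: |x - 8/9| = |269*9 - 8*303|/(303*9) = 3/2727, and |x - 31/35| = |269*35 - 31*303|/(303*35) = 22/10605.
Cross-multiplying, 3*10605 = 31815 < 59994 = 22*2727, so 3/2727 is smaller: the convergent 8/9 is closer to x than 31/35.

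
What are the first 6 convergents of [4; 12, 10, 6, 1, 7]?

4/1, 49/12, 494/121, 3013/738, 3507/859, 27562/6751

Using the convergent recurrence p_i = a_i*p_{i-1} + p_{i-2}, q_i = a_i*q_{i-1} + q_{i-2} with p_{-2}=0, p_{-1}=1, q_{-2}=1, q_{-1}=0:
  i=0: a_0=4, p_0 = 4*1 + 0 = 4, q_0 = 4*0 + 1 = 1.
  i=1: a_1=12, p_1 = 12*4 + 1 = 49, q_1 = 12*1 + 0 = 12.
  i=2: a_2=10, p_2 = 10*49 + 4 = 494, q_2 = 10*12 + 1 = 121.
  i=3: a_3=6, p_3 = 6*494 + 49 = 3013, q_3 = 6*121 + 12 = 738.
  i=4: a_4=1, p_4 = 1*3013 + 494 = 3507, q_4 = 1*738 + 121 = 859.
  i=5: a_5=7, p_5 = 7*3507 + 3013 = 27562, q_5 = 7*859 + 738 = 6751.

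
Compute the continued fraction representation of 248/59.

[4; 4, 1, 11]

Run the Euclidean algorithm on 248 and 59; the successive quotients are the partial quotients a_0, a_1, ... (each step inverts the fractional part left over by the previous one):
  248 = 4*59 + 12, so a_0 = 4.
  59 = 4*12 + 11, so a_1 = 4.
  12 = 1*11 + 1, so a_2 = 1.
  11 = 11*1 + 0, so a_3 = 11.
The remainder reaches 0 after 4 divisions, so the expansion has 4 partial quotients, read off in order.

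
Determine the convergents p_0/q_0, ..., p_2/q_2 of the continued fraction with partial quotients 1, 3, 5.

1/1, 4/3, 21/16

Using the convergent recurrence p_i = a_i*p_{i-1} + p_{i-2}, q_i = a_i*q_{i-1} + q_{i-2} with p_{-2}=0, p_{-1}=1, q_{-2}=1, q_{-1}=0:
  i=0: a_0=1, p_0 = 1*1 + 0 = 1, q_0 = 1*0 + 1 = 1.
  i=1: a_1=3, p_1 = 3*1 + 1 = 4, q_1 = 3*1 + 0 = 3.
  i=2: a_2=5, p_2 = 5*4 + 1 = 21, q_2 = 5*3 + 1 = 16.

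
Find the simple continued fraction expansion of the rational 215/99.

Run the Euclidean algorithm on 215 and 99; the successive quotients are the partial quotients a_0, a_1, ... (each step inverts the fractional part left over by the previous one):
  215 = 2*99 + 17, so a_0 = 2.
  99 = 5*17 + 14, so a_1 = 5.
  17 = 1*14 + 3, so a_2 = 1.
  14 = 4*3 + 2, so a_3 = 4.
  3 = 1*2 + 1, so a_4 = 1.
  2 = 2*1 + 0, so a_5 = 2.
The remainder reaches 0 after 6 divisions, so the expansion has 6 partial quotients, read off in order.

[2; 5, 1, 4, 1, 2]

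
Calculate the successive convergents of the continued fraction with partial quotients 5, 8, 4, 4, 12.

Using the convergent recurrence p_i = a_i*p_{i-1} + p_{i-2}, q_i = a_i*q_{i-1} + q_{i-2} with p_{-2}=0, p_{-1}=1, q_{-2}=1, q_{-1}=0:
  i=0: a_0=5, p_0 = 5*1 + 0 = 5, q_0 = 5*0 + 1 = 1.
  i=1: a_1=8, p_1 = 8*5 + 1 = 41, q_1 = 8*1 + 0 = 8.
  i=2: a_2=4, p_2 = 4*41 + 5 = 169, q_2 = 4*8 + 1 = 33.
  i=3: a_3=4, p_3 = 4*169 + 41 = 717, q_3 = 4*33 + 8 = 140.
  i=4: a_4=12, p_4 = 12*717 + 169 = 8773, q_4 = 12*140 + 33 = 1713.

5/1, 41/8, 169/33, 717/140, 8773/1713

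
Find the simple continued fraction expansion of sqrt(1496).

[38; (1, 2, 9, 2, 1, 76)]

Write x_i = (sqrt(1496) + m_i)/d_i with (m_0, d_0) = (0, 1). a_0 = floor(sqrt(1496)) = 38, since 38^2 = 1444 <= 1496 < 1521 = 39^2.
Iterate m_{i+1} = d_i*a_i - m_i, d_{i+1} = (1496 - m_{i+1}^2)/d_i, a_{i+1} = floor((a_0 + m_{i+1})/d_{i+1}):
  m_1 = 1*38 - 0 = 38, d_1 = (1496 - 38^2)/1 = 52/1 = 52, a_1 = floor((38 + 38)/52) = 1.
  m_2 = 52*1 - 38 = 14, d_2 = (1496 - 14^2)/52 = 1300/52 = 25, a_2 = floor((38 + 14)/25) = 2.
  m_3 = 25*2 - 14 = 36, d_3 = (1496 - 36^2)/25 = 200/25 = 8, a_3 = floor((38 + 36)/8) = 9.
  m_4 = 8*9 - 36 = 36, d_4 = (1496 - 36^2)/8 = 200/8 = 25, a_4 = floor((38 + 36)/25) = 2.
  m_5 = 25*2 - 36 = 14, d_5 = (1496 - 14^2)/25 = 1300/25 = 52, a_5 = floor((38 + 14)/52) = 1.
  m_6 = 52*1 - 14 = 38, d_6 = (1496 - 38^2)/52 = 52/52 = 1, a_6 = floor((38 + 38)/1) = 76.
  m_7 = 1*76 - 38 = 38, d_7 = (1496 - 38^2)/1 = 52/1 = 52: (m_7, d_7) = (m_1, d_1) = (38, 52), so from here the quotients repeat a_1, ..., a_6; the period length is 6.
Hence the expansion of sqrt(1496) is a_0 = 38 followed by the repeating block 1, 2, 9, 2, 1, 76 (period 6).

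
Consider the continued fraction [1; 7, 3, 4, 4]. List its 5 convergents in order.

1/1, 8/7, 25/22, 108/95, 457/402

Using the convergent recurrence p_i = a_i*p_{i-1} + p_{i-2}, q_i = a_i*q_{i-1} + q_{i-2} with p_{-2}=0, p_{-1}=1, q_{-2}=1, q_{-1}=0:
  i=0: a_0=1, p_0 = 1*1 + 0 = 1, q_0 = 1*0 + 1 = 1.
  i=1: a_1=7, p_1 = 7*1 + 1 = 8, q_1 = 7*1 + 0 = 7.
  i=2: a_2=3, p_2 = 3*8 + 1 = 25, q_2 = 3*7 + 1 = 22.
  i=3: a_3=4, p_3 = 4*25 + 8 = 108, q_3 = 4*22 + 7 = 95.
  i=4: a_4=4, p_4 = 4*108 + 25 = 457, q_4 = 4*95 + 22 = 402.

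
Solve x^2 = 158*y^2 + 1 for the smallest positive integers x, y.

(x, y) = (7743, 616)

First expand sqrt(158) as a continued fraction. With x_i = (sqrt(158) + m_i)/d_i and (m_0, d_0) = (0, 1): a_0 = floor(sqrt(158)) = 12, since 12^2 = 144 <= 158 < 169 = 13^2.
Iterate m_{i+1} = d_i*a_i - m_i, d_{i+1} = (158 - m_{i+1}^2)/d_i, a_{i+1} = floor((a_0 + m_{i+1})/d_{i+1}):
  m_1 = 1*12 - 0 = 12, d_1 = (158 - 12^2)/1 = 14/1 = 14, a_1 = floor((12 + 12)/14) = 1.
  m_2 = 14*1 - 12 = 2, d_2 = (158 - 2^2)/14 = 154/14 = 11, a_2 = floor((12 + 2)/11) = 1.
  m_3 = 11*1 - 2 = 9, d_3 = (158 - 9^2)/11 = 77/11 = 7, a_3 = floor((12 + 9)/7) = 3.
  m_4 = 7*3 - 9 = 12, d_4 = (158 - 12^2)/7 = 14/7 = 2, a_4 = floor((12 + 12)/2) = 12.
  m_5 = 2*12 - 12 = 12, d_5 = (158 - 12^2)/2 = 14/2 = 7, a_5 = floor((12 + 12)/7) = 3.
  m_6 = 7*3 - 12 = 9, d_6 = (158 - 9^2)/7 = 77/7 = 11, a_6 = floor((12 + 9)/11) = 1.
  m_7 = 11*1 - 9 = 2, d_7 = (158 - 2^2)/11 = 154/11 = 14, a_7 = floor((12 + 2)/14) = 1.
  m_8 = 14*1 - 2 = 12, d_8 = (158 - 12^2)/14 = 14/14 = 1, a_8 = floor((12 + 12)/1) = 24.
  m_9 = 1*24 - 12 = 12, d_9 = (158 - 12^2)/1 = 14/1 = 14: (m_9, d_9) = (m_1, d_1) = (12, 14), so from here the quotients repeat a_1, ..., a_8; the period length is 8.
So sqrt(158) = [12; (1, 1, 3, 12, 3, 1, 1, 24)] with period length k = 8.
k is even, so the fundamental solution of x^2 - 158y^2 = 1 is (p_{k-1}, q_{k-1}) = (p_7, q_7); compute convergents through index 7.
Convergents (p_i = a_i*p_{i-1} + p_{i-2}, q_i = a_i*q_{i-1} + q_{i-2} with p_{-2}=0, p_{-1}=1, q_{-2}=1, q_{-1}=0):
  i=0: a_0=12, p_0 = 12*1 + 0 = 12, q_0 = 12*0 + 1 = 1.
  i=1: a_1=1, p_1 = 1*12 + 1 = 13, q_1 = 1*1 + 0 = 1.
  i=2: a_2=1, p_2 = 1*13 + 12 = 25, q_2 = 1*1 + 1 = 2.
  i=3: a_3=3, p_3 = 3*25 + 13 = 88, q_3 = 3*2 + 1 = 7.
  i=4: a_4=12, p_4 = 12*88 + 25 = 1081, q_4 = 12*7 + 2 = 86.
  i=5: a_5=3, p_5 = 3*1081 + 88 = 3331, q_5 = 3*86 + 7 = 265.
  i=6: a_6=1, p_6 = 1*3331 + 1081 = 4412, q_6 = 1*265 + 86 = 351.
  i=7: a_7=1, p_7 = 1*4412 + 3331 = 7743, q_7 = 1*351 + 265 = 616.
Check: 7743^2 - 158*616^2 = 59954049 - 59954048 = 1, so (x, y) = (7743, 616) solves the equation, and by the theorem it is the least positive solution.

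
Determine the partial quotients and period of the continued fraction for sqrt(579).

Write x_i = (sqrt(579) + m_i)/d_i with (m_0, d_0) = (0, 1). a_0 = floor(sqrt(579)) = 24, since 24^2 = 576 <= 579 < 625 = 25^2.
Iterate m_{i+1} = d_i*a_i - m_i, d_{i+1} = (579 - m_{i+1}^2)/d_i, a_{i+1} = floor((a_0 + m_{i+1})/d_{i+1}):
  m_1 = 1*24 - 0 = 24, d_1 = (579 - 24^2)/1 = 3/1 = 3, a_1 = floor((24 + 24)/3) = 16.
  m_2 = 3*16 - 24 = 24, d_2 = (579 - 24^2)/3 = 3/3 = 1, a_2 = floor((24 + 24)/1) = 48.
  m_3 = 1*48 - 24 = 24, d_3 = (579 - 24^2)/1 = 3/1 = 3: (m_3, d_3) = (m_1, d_1) = (24, 3), so from here the quotients repeat a_1, a_2; the period length is 2.
Hence the expansion of sqrt(579) is a_0 = 24 followed by the repeating block 16, 48 (period 2).

[24; (16, 48)]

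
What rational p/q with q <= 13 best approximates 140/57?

Expand x = 140/57 as a continued fraction with the Euclidean algorithm:
  140 = 2*57 + 26, so a_0 = 2.
  57 = 2*26 + 5, so a_1 = 2.
  26 = 5*5 + 1, so a_2 = 5.
  5 = 5*1 + 0, so a_3 = 5.
so x = [2; 2, 5, 5].
Convergents (p_i = a_i*p_{i-1} + p_{i-2}, q_i = a_i*q_{i-1} + q_{i-2} with p_{-2}=0, p_{-1}=1, q_{-2}=1, q_{-1}=0), until the denominator exceeds 13:
  i=0: a_0=2, p_0 = 2*1 + 0 = 2, q_0 = 2*0 + 1 = 1.
  i=1: a_1=2, p_1 = 2*2 + 1 = 5, q_1 = 2*1 + 0 = 2.
  i=2: a_2=5, p_2 = 5*5 + 2 = 27, q_2 = 5*2 + 1 = 11.
  i=3: a_3=5, p_3 = 5*27 + 5 = 140, q_3 = 5*11 + 2 = 57.
q_3 = 57 > 13, so the last convergent with denominator <= 13 is p_2/q_2 = 27/11.
The closest fraction with denominator <= 13 is either p_2/q_2 or the intermediate fraction (k*p_2 + p_1)/(k*q_2 + q_1) with the largest k >= 1 whose denominator stays <= 13; these approach x as k grows, and every other convergent or intermediate fraction in range is farther away.
Largest k: floor((13 - q_1)/q_2) = floor((13 - 2)/11) = 1.
That gives (1*27 + 5)/(1*11 + 2) = 32/13.
Compare the errors: |x - 27/11| = |140*11 - 27*57|/(57*11) = 1/627, and |x - 32/13| = |140*13 - 32*57|/(57*13) = 4/741.
Cross-multiplying, 1*741 = 741 < 2508 = 4*627, so 1/627 is smaller: the convergent 27/11 is closer to x than 32/13.

27/11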